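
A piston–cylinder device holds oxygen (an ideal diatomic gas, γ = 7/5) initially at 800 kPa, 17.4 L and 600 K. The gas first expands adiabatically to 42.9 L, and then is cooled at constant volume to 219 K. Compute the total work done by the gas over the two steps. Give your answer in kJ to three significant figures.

Step 1 (adiabatic): W = (P₁V₁ − P₂V₂)/(γ−1) = (13920 − 9702)/0.4 = 10544 J.
Step 2 (isochoric): W = 0 (constant volume).
W_total = 10544 + 0 = 10544 J.

W_total ≈ 10.5 kJ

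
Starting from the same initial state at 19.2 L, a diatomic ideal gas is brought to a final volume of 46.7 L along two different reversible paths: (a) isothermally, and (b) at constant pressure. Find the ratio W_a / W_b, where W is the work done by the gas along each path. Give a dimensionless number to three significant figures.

W_a / W_b ≈ 0.621

Path (a) isothermal: W = P₁V₁ ln(V₂/V₁) → W_a/(P₁V₁) = 0.8888.
Path (b) isobaric: W = P₁(V₂ − V₁) → W_b/(P₁V₁) = 1.432.
W_a / W_b = 0.8888 / 1.432 = 0.6206.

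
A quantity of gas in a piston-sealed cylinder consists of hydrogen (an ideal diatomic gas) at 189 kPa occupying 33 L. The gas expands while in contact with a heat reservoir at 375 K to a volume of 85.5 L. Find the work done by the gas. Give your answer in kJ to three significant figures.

W ≈ 5.94 kJ

Isothermal: W = nRT ln(V₂/V₁) = P₁V₁ ln(V₂/V₁).
P₁V₁ = (189 kPa)(33 L) = 6237 J.
W = 6237 × ln(85.5/33) = 6237 × 0.952
W_by_gas = 5938 J.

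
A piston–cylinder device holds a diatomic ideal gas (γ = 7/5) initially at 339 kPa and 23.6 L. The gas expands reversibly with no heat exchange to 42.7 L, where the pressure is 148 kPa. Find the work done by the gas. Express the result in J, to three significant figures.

W ≈ 4200 J

Adiabatic: W = (P₁V₁ − P₂V₂)/(γ − 1) with γ = 7/5.
P₁V₁ = 8000 J, P₂V₂ = 6320 J.
W = (8000 − 6320) / 0.4 = 4202 J.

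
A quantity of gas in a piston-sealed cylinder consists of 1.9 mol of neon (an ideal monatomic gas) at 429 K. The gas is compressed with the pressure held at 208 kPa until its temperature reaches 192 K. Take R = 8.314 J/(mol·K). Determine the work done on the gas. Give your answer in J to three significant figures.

Isobaric: W = P ΔV = nR ΔT.
W = (1.9)(8.314)(192 − 429) = -3744 J.
Work on gas = −W_by = 3744 J.

W ≈ 3740 J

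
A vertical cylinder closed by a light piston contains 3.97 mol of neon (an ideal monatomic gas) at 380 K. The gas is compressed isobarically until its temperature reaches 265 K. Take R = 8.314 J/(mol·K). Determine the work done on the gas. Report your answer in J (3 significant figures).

Isobaric: W = P ΔV = nR ΔT.
W = (3.97)(8.314)(265 − 380) = -3796 J.
Work on gas = −W_by = 3796 J.

W ≈ 3800 J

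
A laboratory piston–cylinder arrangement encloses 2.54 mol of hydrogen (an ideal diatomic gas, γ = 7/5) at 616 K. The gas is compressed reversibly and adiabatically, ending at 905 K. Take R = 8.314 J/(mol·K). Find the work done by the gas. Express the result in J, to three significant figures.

Adiabatic ⇒ Q = 0, so W_by = −ΔU = nCᵥ(T₁ − T₂).
Cᵥ = 5R/2 = 20.79 J/(mol·K).
W = (2.54)(20.79)(616 − 905) = -15257 J.

W ≈ -15300 J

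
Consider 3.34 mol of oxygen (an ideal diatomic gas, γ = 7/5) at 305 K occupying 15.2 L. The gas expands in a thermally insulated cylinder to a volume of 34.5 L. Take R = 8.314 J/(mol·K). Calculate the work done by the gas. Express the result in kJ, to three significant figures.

Adiabatic: TV^(γ−1) = const with γ = 7/5.
T₂ = T₁ (V₁/V₂)^(γ−1) = 305 × (15.2/34.5)^0.4 = 305 × 0.7205 = 219.7 K.
W_by = nCᵥ(T₁ − T₂) = (3.34)(20.79)(305 − 219.7) = 5919 J.

W ≈ 5.92 kJ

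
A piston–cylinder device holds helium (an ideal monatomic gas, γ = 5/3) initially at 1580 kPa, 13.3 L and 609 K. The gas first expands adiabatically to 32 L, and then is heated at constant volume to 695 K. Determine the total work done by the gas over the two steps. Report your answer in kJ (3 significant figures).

W_total ≈ 14.0 kJ

Step 1 (adiabatic): W = (P₁V₁ − P₂V₂)/(γ−1) = (21014 − 11703)/0.667 = 13966 J.
Step 2 (isochoric): W = 0 (constant volume).
W_total = 13966 + 0 = 13966 J.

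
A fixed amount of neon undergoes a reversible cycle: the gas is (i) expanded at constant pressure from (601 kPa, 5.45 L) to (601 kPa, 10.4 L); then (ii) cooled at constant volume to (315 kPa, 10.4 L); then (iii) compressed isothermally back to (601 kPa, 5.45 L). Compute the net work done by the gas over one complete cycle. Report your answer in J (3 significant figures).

Leg (i): W = PΔV = (601)(10.4 − 5.45) = 2975 J.
Leg (ii): W = 0.
Leg (iii): W = PᵢVᵢ ln(V_f/Vᵢ) = (3276) ln(5.45/10.4) = -2117 J.
W_net = 2975 − 2117 = 858 J.

W_net ≈ 858 J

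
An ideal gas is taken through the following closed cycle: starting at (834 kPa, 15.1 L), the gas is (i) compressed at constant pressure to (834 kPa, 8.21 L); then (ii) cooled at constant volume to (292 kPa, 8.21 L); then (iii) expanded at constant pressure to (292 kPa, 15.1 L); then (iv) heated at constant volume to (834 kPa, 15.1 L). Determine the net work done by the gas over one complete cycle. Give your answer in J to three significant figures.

Constant-volume legs do no work.
W(i) = (834)(8.21 − 15.1) = -5746 J; W(iii) = (292)(15.1 − 8.21) = 2012 J.
W_net = -5746 + 2012 = -3734 J (the counter-clockwise enclosed area).

W_net ≈ -3730 J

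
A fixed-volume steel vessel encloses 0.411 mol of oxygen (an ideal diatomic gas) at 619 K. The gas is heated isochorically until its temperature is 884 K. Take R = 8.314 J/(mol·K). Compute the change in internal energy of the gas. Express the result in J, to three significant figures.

ΔU ≈ 2260 J

Constant volume ⇒ W = 0, so Q = ΔU = nCᵥΔT with Cᵥ = 5R/2 = 20.79 J/(mol·K).
ΔU = (0.411)(20.79)(884 − 619) = 2264 J.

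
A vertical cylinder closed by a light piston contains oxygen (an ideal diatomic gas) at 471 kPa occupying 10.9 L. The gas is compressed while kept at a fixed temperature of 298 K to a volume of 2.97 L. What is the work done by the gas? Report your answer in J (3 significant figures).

W ≈ -6680 J

Isothermal: W = nRT ln(V₂/V₁) = P₁V₁ ln(V₂/V₁).
P₁V₁ = (471 kPa)(10.9 L) = 5134 J.
W = 5134 × ln(2.97/10.9) = 5134 × -1.3
W_by_gas = -6675 J.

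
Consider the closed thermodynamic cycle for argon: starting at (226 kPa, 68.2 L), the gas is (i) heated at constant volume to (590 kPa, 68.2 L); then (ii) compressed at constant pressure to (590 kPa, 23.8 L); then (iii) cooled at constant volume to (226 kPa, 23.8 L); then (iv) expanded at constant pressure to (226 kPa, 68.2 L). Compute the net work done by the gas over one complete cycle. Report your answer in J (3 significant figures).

W_net ≈ -16200 J

Constant-volume legs do no work.
W(ii) = (590)(23.8 − 68.2) = -26196 J; W(iv) = (226)(68.2 − 23.8) = 10034 J.
W_net = -26196 + 10034 = -16162 J (the counter-clockwise enclosed area).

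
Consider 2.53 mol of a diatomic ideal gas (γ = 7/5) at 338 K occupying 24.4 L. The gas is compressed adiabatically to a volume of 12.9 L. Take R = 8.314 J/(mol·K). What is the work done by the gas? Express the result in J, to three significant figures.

W ≈ -5160 J

Adiabatic: TV^(γ−1) = const with γ = 7/5.
T₂ = T₁ (V₁/V₂)^(γ−1) = 338 × (24.4/12.9)^0.4 = 338 × 1.29 = 436.2 K.
W_by = nCᵥ(T₁ − T₂) = (2.53)(20.79)(338 − 436.2) = -5161 J.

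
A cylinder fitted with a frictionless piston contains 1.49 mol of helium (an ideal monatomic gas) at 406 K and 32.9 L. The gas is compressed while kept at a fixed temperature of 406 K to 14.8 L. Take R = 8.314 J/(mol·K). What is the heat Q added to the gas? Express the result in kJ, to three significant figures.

Q ≈ -4.02 kJ

Isothermal ⇒ ΔU = 0, so Q = W = nRT ln(V₂/V₁).
Q = (1.49)(8.314)(406) ln(14.8/32.9) = 5029 × -0.7988 = -4018 J.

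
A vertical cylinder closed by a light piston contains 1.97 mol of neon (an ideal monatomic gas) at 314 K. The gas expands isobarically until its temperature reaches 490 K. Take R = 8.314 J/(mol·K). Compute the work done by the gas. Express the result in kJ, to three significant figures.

W ≈ 2.88 kJ

Isobaric: W = P ΔV = nR ΔT.
W = (1.97)(8.314)(490 − 314) = 2883 J.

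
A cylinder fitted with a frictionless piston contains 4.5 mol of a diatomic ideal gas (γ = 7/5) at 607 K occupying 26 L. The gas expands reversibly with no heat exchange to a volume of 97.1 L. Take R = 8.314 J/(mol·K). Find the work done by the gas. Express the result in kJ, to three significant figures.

W ≈ 23.3 kJ

Adiabatic: TV^(γ−1) = const with γ = 7/5.
T₂ = T₁ (V₁/V₂)^(γ−1) = 607 × (26/97.1)^0.4 = 607 × 0.5903 = 358.3 K.
W_by = nCᵥ(T₁ − T₂) = (4.5)(20.79)(607 − 358.3) = 23258 J.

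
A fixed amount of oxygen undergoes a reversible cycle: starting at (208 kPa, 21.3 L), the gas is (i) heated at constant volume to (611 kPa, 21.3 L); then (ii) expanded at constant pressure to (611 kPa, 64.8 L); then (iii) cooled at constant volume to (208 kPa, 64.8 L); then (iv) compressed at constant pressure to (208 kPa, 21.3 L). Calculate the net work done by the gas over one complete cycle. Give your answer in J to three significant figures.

W_net ≈ 17500 J

Constant-volume legs do no work.
W(ii) = (611)(64.8 − 21.3) = 26578 J; W(iv) = (208)(21.3 − 64.8) = -9048 J.
W_net = 26578 − 9048 = 17530 J (the clockwise enclosed area).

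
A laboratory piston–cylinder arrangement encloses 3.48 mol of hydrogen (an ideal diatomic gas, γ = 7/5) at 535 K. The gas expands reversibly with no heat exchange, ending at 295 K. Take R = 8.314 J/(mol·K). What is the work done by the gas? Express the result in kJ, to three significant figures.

Adiabatic ⇒ Q = 0, so W_by = −ΔU = nCᵥ(T₁ − T₂).
Cᵥ = 5R/2 = 20.79 J/(mol·K).
W = (3.48)(20.79)(535 − 295) = 17360 J.

W ≈ 17.4 kJ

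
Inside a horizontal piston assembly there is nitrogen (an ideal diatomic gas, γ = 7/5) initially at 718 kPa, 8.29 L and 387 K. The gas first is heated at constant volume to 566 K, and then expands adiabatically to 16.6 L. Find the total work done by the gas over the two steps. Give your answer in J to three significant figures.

Step 1 (isochoric): W = 0 (constant volume).
After step 1: P = 1050 kPa (V unchanged).
Step 2 (adiabatic): W = (P₁V₁ − P₂V₂)/(γ−1) = (8705 − 6594)/0.4 = 5278 J.
W_total = 0 + 5278 = 5278 J.

W_total ≈ 5280 J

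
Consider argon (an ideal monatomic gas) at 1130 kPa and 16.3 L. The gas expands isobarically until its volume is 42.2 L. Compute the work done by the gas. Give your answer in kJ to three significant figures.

W ≈ 29.3 kJ

Isobaric: W = P ΔV.
W = (1130 kPa)(42.2 − 16.3 L) = (1130)(25.9) = 29267 J.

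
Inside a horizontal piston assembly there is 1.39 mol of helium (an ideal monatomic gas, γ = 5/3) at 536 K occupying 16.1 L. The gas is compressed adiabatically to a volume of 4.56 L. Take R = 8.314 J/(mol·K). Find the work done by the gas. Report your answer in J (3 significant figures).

W ≈ -12300 J

Adiabatic: TV^(γ−1) = const with γ = 5/3.
T₂ = T₁ (V₁/V₂)^(γ−1) = 536 × (16.1/4.56)^0.667 = 536 × 2.319 = 1243 K.
W_by = nCᵥ(T₁ − T₂) = (1.39)(12.47)(536 − 1243) = -12252 J.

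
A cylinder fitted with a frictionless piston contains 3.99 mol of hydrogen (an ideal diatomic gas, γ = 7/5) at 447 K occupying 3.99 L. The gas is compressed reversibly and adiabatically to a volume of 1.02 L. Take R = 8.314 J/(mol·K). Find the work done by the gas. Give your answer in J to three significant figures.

Adiabatic: TV^(γ−1) = const with γ = 7/5.
T₂ = T₁ (V₁/V₂)^(γ−1) = 447 × (3.99/1.02)^0.4 = 447 × 1.726 = 771.4 K.
W_by = nCᵥ(T₁ − T₂) = (3.99)(20.79)(447 − 771.4) = -26900 J.

W ≈ -26900 J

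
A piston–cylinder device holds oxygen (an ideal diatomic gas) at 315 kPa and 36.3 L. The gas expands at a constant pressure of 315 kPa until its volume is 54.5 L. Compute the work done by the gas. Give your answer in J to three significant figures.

Isobaric: W = P ΔV.
W = (315 kPa)(54.5 − 36.3 L) = (315)(18.2) = 5733 J.

W ≈ 5730 J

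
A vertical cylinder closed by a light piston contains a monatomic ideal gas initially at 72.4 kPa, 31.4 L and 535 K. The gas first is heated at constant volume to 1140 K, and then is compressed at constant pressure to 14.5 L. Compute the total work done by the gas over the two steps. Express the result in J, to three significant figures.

Step 1 (isochoric): W = 0 (constant volume).
After step 1: P = 154.3 kPa (V unchanged).
Step 2 (isobaric): W = PΔV = (154.3 kPa)(14.5 − 31.4 L) = -2607 J.
W_total = 0 − 2607 = -2607 J.

W_total ≈ -2610 J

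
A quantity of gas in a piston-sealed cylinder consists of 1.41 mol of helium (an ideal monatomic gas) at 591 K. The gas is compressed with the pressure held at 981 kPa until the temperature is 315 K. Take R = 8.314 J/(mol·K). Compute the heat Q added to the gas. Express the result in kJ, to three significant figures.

Q ≈ -8.09 kJ

Isobaric: W = nRΔT = (1.41)(8.314)(-276) = -3235 J.
ΔU = nCᵥΔT with Cᵥ = 3R/2: ΔU = (1.41)(12.47)(-276) = -4853 J.
Q = ΔU + W = -4853 − 3235 = -8089 J.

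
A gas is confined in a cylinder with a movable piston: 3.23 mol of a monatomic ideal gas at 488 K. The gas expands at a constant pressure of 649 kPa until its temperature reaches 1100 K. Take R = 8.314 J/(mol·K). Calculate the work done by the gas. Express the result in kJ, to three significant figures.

W ≈ 16.4 kJ

Isobaric: W = P ΔV = nR ΔT.
W = (3.23)(8.314)(1100 − 488) = 16435 J.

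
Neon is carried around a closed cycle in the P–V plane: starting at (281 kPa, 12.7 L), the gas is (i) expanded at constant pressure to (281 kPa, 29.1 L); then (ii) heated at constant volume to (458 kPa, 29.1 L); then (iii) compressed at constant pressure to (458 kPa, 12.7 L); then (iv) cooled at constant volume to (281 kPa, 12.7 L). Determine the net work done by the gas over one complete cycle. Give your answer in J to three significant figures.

Constant-volume legs do no work.
W(i) = (281)(29.1 − 12.7) = 4608 J; W(iii) = (458)(12.7 − 29.1) = -7511 J.
W_net = 4608 − 7511 = -2903 J (the counter-clockwise enclosed area).

W_net ≈ -2900 J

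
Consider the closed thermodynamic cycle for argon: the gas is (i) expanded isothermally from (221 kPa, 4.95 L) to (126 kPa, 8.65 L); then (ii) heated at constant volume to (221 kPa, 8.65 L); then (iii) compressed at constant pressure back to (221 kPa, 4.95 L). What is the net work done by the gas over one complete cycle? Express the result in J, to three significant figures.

Leg (i): W = PᵢVᵢ ln(V_f/Vᵢ) = (1094) ln(8.65/4.95) = 610.6 J.
Leg (ii): W = 0.
Leg (iii): W = PΔV = (221)(4.95 − 8.65) = -817.7 J.
W_net = 610.6 − 817.7 = -207.1 J.

W_net ≈ -207 J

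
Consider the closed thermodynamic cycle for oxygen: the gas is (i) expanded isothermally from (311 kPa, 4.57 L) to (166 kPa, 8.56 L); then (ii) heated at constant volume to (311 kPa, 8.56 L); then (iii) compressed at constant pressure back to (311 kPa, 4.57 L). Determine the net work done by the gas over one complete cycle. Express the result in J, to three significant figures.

W_net ≈ -349 J

Leg (i): W = PᵢVᵢ ln(V_f/Vᵢ) = (1421) ln(8.56/4.57) = 892 J.
Leg (ii): W = 0.
Leg (iii): W = PΔV = (311)(4.57 − 8.56) = -1241 J.
W_net = 892 − 1241 = -348.9 J.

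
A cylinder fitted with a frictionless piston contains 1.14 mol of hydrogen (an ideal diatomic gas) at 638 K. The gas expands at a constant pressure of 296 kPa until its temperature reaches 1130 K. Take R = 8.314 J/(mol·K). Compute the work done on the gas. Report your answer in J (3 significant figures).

Isobaric: W = P ΔV = nR ΔT.
W = (1.14)(8.314)(1130 − 638) = 4663 J.
Work on gas = −W_by = -4663 J.

W ≈ -4660 J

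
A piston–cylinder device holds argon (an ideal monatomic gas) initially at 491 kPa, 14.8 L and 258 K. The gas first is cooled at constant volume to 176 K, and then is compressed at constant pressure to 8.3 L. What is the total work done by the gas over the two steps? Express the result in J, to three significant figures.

W_total ≈ -2180 J

Step 1 (isochoric): W = 0 (constant volume).
After step 1: P = 334.9 kPa (V unchanged).
Step 2 (isobaric): W = PΔV = (334.9 kPa)(8.3 − 14.8 L) = -2177 J.
W_total = 0 − 2177 = -2177 J.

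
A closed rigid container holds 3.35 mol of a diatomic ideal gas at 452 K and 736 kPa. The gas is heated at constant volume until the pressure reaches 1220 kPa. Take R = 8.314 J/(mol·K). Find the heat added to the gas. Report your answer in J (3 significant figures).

Q ≈ 20700 J

Constant volume ⇒ W = 0, so Q = ΔU = nCᵥΔT with Cᵥ = 5R/2 = 20.79 J/(mol·K).
At constant V, T₂/T₁ = P₂/P₁ ⇒ ΔT = T₁(P₂/P₁ − 1) = 452·(1220/736 − 1) = 297.2 K.
ΔU = (3.35)(20.79)(297.2) = 20697 J.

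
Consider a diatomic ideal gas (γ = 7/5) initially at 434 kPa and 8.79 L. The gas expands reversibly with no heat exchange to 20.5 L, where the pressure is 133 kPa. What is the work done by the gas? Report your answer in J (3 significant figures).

W ≈ 2720 J

Adiabatic: W = (P₁V₁ − P₂V₂)/(γ − 1) with γ = 7/5.
P₁V₁ = 3815 J, P₂V₂ = 2726 J.
W = (3815 − 2726) / 0.4 = 2721 J.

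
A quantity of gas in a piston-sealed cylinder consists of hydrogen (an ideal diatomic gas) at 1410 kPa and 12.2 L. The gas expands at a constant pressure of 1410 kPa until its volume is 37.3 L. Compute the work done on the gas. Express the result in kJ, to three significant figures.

Isobaric: W = P ΔV.
W = (1410 kPa)(37.3 − 12.2 L) = (1410)(25.1) = 35391 J.
Work on gas = −W_by = -35391 J.

W ≈ -35.4 kJ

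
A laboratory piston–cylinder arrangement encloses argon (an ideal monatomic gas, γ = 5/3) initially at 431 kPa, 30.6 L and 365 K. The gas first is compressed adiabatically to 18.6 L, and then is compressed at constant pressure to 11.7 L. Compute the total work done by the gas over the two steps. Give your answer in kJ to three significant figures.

W_total ≈ -14.6 kJ

Step 1 (adiabatic): W = (P₁V₁ − P₂V₂)/(γ−1) = (13189 − 18380)/0.667 = -7787 J.
After step 1: P = 988.2 kPa, V = 18.6 L, T = 508.7 K.
Step 2 (isobaric): W = PΔV = (988.2 kPa)(11.7 − 18.6 L) = -6818 J.
W_total = -7787 − 6818 = -14605 J.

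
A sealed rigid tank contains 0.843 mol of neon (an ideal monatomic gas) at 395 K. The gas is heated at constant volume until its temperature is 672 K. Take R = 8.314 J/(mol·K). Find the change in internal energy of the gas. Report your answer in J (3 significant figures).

ΔU ≈ 2910 J

Constant volume ⇒ W = 0, so Q = ΔU = nCᵥΔT with Cᵥ = 3R/2 = 12.47 J/(mol·K).
ΔU = (0.843)(12.47)(672 − 395) = 2912 J.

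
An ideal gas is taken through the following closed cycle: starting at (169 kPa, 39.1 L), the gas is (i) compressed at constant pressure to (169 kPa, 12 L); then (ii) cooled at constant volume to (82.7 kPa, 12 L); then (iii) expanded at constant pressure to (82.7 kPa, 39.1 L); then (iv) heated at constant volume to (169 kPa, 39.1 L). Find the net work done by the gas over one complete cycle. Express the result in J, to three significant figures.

W_net ≈ -2340 J

Constant-volume legs do no work.
W(i) = (169)(12 − 39.1) = -4580 J; W(iii) = (82.7)(39.1 − 12) = 2241 J.
W_net = -4580 + 2241 = -2339 J (the counter-clockwise enclosed area).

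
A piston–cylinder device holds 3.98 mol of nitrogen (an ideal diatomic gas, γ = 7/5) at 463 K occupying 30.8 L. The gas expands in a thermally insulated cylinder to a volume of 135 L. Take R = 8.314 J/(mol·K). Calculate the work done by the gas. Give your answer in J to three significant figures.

W ≈ 17100 J

Adiabatic: TV^(γ−1) = const with γ = 7/5.
T₂ = T₁ (V₁/V₂)^(γ−1) = 463 × (30.8/135)^0.4 = 463 × 0.5537 = 256.4 K.
W_by = nCᵥ(T₁ − T₂) = (3.98)(20.79)(463 − 256.4) = 17093 J.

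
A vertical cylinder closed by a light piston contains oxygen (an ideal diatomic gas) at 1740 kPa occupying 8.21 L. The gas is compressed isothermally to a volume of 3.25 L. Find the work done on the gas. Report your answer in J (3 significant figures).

W ≈ 13200 J

Isothermal: W = nRT ln(V₂/V₁) = P₁V₁ ln(V₂/V₁).
P₁V₁ = (1740 kPa)(8.21 L) = 14285 J.
W = 14285 × ln(3.25/8.21) = 14285 × -0.9267
W_by_gas = -13238 J; work on gas = −W_by = 13238 J.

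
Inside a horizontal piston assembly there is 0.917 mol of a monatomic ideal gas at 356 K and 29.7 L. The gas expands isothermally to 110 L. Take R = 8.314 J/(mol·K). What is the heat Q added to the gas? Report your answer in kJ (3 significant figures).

Isothermal ⇒ ΔU = 0, so Q = W = nRT ln(V₂/V₁).
Q = (0.917)(8.314)(356) ln(110/29.7) = 2714 × 1.309 = 3554 J.

Q ≈ 3.55 kJ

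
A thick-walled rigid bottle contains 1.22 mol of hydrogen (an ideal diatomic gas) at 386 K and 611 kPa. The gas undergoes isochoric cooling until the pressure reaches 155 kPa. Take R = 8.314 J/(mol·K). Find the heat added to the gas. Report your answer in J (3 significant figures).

Constant volume ⇒ W = 0, so Q = ΔU = nCᵥΔT with Cᵥ = 5R/2 = 20.79 J/(mol·K).
At constant V, T₂/T₁ = P₂/P₁ ⇒ ΔT = T₁(P₂/P₁ − 1) = 386·(155/611 − 1) = -288.1 K.
ΔU = (1.22)(20.79)(-288.1) = -7305 J.

Q ≈ -7310 J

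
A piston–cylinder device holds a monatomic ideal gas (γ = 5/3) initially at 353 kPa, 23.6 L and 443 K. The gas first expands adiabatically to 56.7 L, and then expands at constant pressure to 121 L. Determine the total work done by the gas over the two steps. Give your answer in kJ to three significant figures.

W_total ≈ 10.8 kJ

Step 1 (adiabatic): W = (P₁V₁ − P₂V₂)/(γ−1) = (8331 − 4644)/0.667 = 5530 J.
After step 1: P = 81.91 kPa, V = 56.7 L, T = 247 K.
Step 2 (isobaric): W = PΔV = (81.91 kPa)(121 − 56.7 L) = 5267 J.
W_total = 5530 + 5267 = 10797 J.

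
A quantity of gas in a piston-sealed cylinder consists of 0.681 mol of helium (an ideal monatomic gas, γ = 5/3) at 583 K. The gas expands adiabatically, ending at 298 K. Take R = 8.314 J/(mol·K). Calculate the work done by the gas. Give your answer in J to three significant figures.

Adiabatic ⇒ Q = 0, so W_by = −ΔU = nCᵥ(T₁ − T₂).
Cᵥ = 3R/2 = 12.47 J/(mol·K).
W = (0.681)(12.47)(583 − 298) = 2420 J.

W ≈ 2420 J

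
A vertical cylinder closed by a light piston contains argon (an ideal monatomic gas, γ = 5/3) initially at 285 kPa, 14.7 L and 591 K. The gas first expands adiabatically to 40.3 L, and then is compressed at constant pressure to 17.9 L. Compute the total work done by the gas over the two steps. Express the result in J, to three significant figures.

W_total ≈ 1890 J

Step 1 (adiabatic): W = (P₁V₁ − P₂V₂)/(γ−1) = (4190 − 2139)/0.667 = 3076 J.
After step 1: P = 53.07 kPa, V = 40.3 L, T = 301.7 K.
Step 2 (isobaric): W = PΔV = (53.07 kPa)(17.9 − 40.3 L) = -1189 J.
W_total = 3076 − 1189 = 1887 J.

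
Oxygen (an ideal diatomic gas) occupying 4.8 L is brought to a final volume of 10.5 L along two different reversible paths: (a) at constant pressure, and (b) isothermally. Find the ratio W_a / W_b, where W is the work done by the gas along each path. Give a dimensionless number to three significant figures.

W_a / W_b ≈ 1.52

Path (a) isobaric: W = P₁(V₂ − V₁) → W_a/(P₁V₁) = 1.188.
Path (b) isothermal: W = P₁V₁ ln(V₂/V₁) → W_b/(P₁V₁) = 0.7828.
W_a / W_b = 1.188 / 0.7828 = 1.517.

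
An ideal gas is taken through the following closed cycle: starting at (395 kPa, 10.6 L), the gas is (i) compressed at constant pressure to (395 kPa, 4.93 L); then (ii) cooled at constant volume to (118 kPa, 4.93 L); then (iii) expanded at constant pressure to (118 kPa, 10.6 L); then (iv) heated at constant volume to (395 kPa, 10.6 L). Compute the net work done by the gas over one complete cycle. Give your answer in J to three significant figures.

W_net ≈ -1570 J

Constant-volume legs do no work.
W(i) = (395)(4.93 − 10.6) = -2240 J; W(iii) = (118)(10.6 − 4.93) = 669.1 J.
W_net = -2240 + 669.1 = -1571 J (the counter-clockwise enclosed area).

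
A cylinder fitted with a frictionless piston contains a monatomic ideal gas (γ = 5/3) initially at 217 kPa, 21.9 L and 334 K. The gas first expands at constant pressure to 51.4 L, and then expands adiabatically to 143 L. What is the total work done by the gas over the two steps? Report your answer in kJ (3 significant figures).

Step 1 (isobaric): W = PΔV = (217 kPa)(51.4 − 21.9 L) = 6402 J.
After step 1: P = 217 kPa, V = 51.4 L, T = 783.9 K.
Step 2 (adiabatic): W = (P₁V₁ − P₂V₂)/(γ−1) = (11154 − 5639)/0.667 = 8273 J.
W_total = 6402 + 8273 = 14674 J.

W_total ≈ 14.7 kJ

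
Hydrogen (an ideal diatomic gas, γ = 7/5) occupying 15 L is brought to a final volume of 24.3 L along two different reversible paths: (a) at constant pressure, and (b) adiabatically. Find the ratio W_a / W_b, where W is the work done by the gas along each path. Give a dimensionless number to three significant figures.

W_a / W_b ≈ 1.41

Path (a) isobaric: W = P₁(V₂ − V₁) → W_a/(P₁V₁) = 0.62.
Path (b) adiabatic: W = P₁V₁(1 − (V₁/V₂)^(γ−1))/(γ−1) → W_b/(P₁V₁) = 0.4387.
W_a / W_b = 0.62 / 0.4387 = 1.413.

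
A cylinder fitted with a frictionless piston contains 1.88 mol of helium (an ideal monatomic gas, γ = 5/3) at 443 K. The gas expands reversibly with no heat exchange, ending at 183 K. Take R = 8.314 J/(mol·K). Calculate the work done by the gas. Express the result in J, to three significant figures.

W ≈ 6100 J

Adiabatic ⇒ Q = 0, so W_by = −ΔU = nCᵥ(T₁ − T₂).
Cᵥ = 3R/2 = 12.47 J/(mol·K).
W = (1.88)(12.47)(443 − 183) = 6096 J.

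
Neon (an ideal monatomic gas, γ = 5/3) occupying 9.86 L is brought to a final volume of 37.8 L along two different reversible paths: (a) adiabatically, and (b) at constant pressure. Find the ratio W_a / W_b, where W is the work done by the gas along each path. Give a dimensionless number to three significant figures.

W_a / W_b ≈ 0.313

Path (a) adiabatic: W = P₁V₁(1 − (V₁/V₂)^(γ−1))/(γ−1) → W_a/(P₁V₁) = 0.8876.
Path (b) isobaric: W = P₁(V₂ − V₁) → W_b/(P₁V₁) = 2.834.
W_a / W_b = 0.8876 / 2.834 = 0.3132.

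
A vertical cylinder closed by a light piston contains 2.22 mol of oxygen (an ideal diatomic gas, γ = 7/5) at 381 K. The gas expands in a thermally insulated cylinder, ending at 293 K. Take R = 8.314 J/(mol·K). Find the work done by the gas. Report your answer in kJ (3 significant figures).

W ≈ 4.06 kJ

Adiabatic ⇒ Q = 0, so W_by = −ΔU = nCᵥ(T₁ − T₂).
Cᵥ = 5R/2 = 20.79 J/(mol·K).
W = (2.22)(20.79)(381 − 293) = 4061 J.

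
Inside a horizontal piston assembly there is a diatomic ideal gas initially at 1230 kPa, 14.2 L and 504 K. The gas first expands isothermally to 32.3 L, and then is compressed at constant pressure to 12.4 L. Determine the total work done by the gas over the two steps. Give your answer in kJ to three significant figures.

W_total ≈ 3.59 kJ

Step 1 (isothermal): W = P₁V₁ ln(V₂/V₁) = (17466) ln(32.3/14.2) = 14354 J.
After step 1: P = 540.7 kPa, V = 32.3 L, T = 504 K.
Step 2 (isobaric): W = PΔV = (540.7 kPa)(12.4 − 32.3 L) = -10761 J.
W_total = 14354 − 10761 = 3593 J.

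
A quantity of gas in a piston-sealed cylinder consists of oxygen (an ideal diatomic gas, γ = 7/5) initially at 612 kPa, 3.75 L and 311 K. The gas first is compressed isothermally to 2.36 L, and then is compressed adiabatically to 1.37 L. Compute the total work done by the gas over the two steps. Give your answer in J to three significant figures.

Step 1 (isothermal): W = P₁V₁ ln(V₂/V₁) = (2295) ln(2.36/3.75) = -1063 J.
After step 1: P = 972.5 kPa, V = 2.36 L, T = 311 K.
Step 2 (adiabatic): W = (P₁V₁ − P₂V₂)/(γ−1) = (2295 − 2853)/0.4 = -1394 J.
W_total = -1063 − 1394 = -2457 J.

W_total ≈ -2460 J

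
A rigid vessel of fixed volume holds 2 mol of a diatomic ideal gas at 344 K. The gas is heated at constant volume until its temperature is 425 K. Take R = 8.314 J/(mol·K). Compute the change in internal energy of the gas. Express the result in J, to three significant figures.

ΔU ≈ 3370 J

Constant volume ⇒ W = 0, so Q = ΔU = nCᵥΔT with Cᵥ = 5R/2 = 20.79 J/(mol·K).
ΔU = (2)(20.79)(425 − 344) = 3367 J.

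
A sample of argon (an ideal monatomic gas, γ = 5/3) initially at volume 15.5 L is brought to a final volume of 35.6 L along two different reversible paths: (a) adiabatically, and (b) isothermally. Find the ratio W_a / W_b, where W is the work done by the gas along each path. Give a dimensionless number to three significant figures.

W_a / W_b ≈ 0.768

Path (a) adiabatic: W = P₁V₁(1 − (V₁/V₂)^(γ−1))/(γ−1) → W_a/(P₁V₁) = 0.6383.
Path (b) isothermal: W = P₁V₁ ln(V₂/V₁) → W_b/(P₁V₁) = 0.8315.
W_a / W_b = 0.6383 / 0.8315 = 0.7677.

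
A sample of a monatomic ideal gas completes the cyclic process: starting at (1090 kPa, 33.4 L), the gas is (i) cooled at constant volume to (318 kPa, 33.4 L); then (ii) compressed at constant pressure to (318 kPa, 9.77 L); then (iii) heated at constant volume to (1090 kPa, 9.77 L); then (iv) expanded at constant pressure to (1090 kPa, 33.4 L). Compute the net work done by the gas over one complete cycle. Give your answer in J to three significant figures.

W_net ≈ 18200 J

Constant-volume legs do no work.
W(ii) = (318)(9.77 − 33.4) = -7514 J; W(iv) = (1090)(33.4 − 9.77) = 25757 J.
W_net = -7514 + 25757 = 18242 J (the clockwise enclosed area).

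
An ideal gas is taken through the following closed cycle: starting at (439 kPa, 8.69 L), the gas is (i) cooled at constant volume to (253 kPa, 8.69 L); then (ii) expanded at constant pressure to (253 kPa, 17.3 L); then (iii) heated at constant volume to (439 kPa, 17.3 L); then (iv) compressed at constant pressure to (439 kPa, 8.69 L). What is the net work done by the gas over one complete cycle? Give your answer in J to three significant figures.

Constant-volume legs do no work.
W(ii) = (253)(17.3 − 8.69) = 2178 J; W(iv) = (439)(8.69 − 17.3) = -3780 J.
W_net = 2178 − 3780 = -1601 J (the counter-clockwise enclosed area).

W_net ≈ -1600 J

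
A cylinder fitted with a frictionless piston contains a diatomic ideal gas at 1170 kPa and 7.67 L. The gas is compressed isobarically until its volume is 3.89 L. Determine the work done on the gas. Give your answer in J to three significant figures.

W ≈ 4420 J

Isobaric: W = P ΔV.
W = (1170 kPa)(3.89 − 7.67 L) = (1170)(-3.78) = -4423 J.
Work on gas = −W_by = 4423 J.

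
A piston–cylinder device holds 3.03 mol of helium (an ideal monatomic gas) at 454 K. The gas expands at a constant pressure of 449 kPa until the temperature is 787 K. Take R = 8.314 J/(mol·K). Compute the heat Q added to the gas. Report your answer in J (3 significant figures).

Q ≈ 21000 J

Isobaric: W = nRΔT = (3.03)(8.314)(333) = 8389 J.
ΔU = nCᵥΔT with Cᵥ = 3R/2: ΔU = (3.03)(12.47)(333) = 12583 J.
Q = ΔU + W = 12583 + 8389 = 20972 J.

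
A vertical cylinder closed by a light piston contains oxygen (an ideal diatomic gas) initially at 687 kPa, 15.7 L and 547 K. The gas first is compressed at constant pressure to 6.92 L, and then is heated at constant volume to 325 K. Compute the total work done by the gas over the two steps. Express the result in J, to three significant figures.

W_total ≈ -6030 J

Step 1 (isobaric): W = PΔV = (687 kPa)(6.92 − 15.7 L) = -6032 J.
Step 2 (isochoric): W = 0 (constant volume).
W_total = -6032 + 0 = -6032 J.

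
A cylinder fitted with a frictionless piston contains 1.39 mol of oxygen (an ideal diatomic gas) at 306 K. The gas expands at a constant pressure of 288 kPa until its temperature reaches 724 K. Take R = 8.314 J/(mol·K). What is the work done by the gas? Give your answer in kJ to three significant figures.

Isobaric: W = P ΔV = nR ΔT.
W = (1.39)(8.314)(724 − 306) = 4831 J.

W ≈ 4.83 kJ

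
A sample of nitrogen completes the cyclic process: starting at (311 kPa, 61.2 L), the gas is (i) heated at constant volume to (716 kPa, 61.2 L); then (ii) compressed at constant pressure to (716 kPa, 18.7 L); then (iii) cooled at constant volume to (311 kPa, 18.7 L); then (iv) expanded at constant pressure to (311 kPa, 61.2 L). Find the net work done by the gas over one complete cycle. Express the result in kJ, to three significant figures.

W_net ≈ -17.2 kJ

Constant-volume legs do no work.
W(ii) = (716)(18.7 − 61.2) = -30430 J; W(iv) = (311)(61.2 − 18.7) = 13218 J.
W_net = -30430 + 13218 = -17212 J (the counter-clockwise enclosed area).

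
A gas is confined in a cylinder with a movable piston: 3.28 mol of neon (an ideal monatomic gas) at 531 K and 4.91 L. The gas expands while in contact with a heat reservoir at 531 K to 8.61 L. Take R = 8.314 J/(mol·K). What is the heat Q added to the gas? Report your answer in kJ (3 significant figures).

Isothermal ⇒ ΔU = 0, so Q = W = nRT ln(V₂/V₁).
Q = (3.28)(8.314)(531) ln(8.61/4.91) = 14480 × 0.5617 = 8133 J.

Q ≈ 8.13 kJ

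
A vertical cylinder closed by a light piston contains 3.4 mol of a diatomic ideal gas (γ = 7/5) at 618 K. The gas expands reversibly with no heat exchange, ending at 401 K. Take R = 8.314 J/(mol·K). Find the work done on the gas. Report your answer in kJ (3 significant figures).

Adiabatic ⇒ Q = 0, so W_by = −ΔU = nCᵥ(T₁ − T₂).
Cᵥ = 5R/2 = 20.79 J/(mol·K).
W = (3.4)(20.79)(618 − 401) = 15335 J.
Work on gas = −W_by = -15335 J.

W ≈ -15.3 kJ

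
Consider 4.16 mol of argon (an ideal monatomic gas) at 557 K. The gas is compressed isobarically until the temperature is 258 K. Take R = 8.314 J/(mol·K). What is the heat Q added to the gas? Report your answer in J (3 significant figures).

Q ≈ -25900 J

Isobaric: W = nRΔT = (4.16)(8.314)(-299) = -10341 J.
ΔU = nCᵥΔT with Cᵥ = 3R/2: ΔU = (4.16)(12.47)(-299) = -15512 J.
Q = ΔU + W = -15512 − 10341 = -25853 J.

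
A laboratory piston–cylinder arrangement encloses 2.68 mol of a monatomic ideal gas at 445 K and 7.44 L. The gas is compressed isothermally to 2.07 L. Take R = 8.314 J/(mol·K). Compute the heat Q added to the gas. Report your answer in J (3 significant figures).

Q ≈ -12700 J

Isothermal ⇒ ΔU = 0, so Q = W = nRT ln(V₂/V₁).
Q = (2.68)(8.314)(445) ln(2.07/7.44) = 9915 × -1.279 = -12685 J.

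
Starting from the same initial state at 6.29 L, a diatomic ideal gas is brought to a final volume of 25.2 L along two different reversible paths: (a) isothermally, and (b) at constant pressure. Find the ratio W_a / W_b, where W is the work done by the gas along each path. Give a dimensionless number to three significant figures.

W_a / W_b ≈ 0.462

Path (a) isothermal: W = P₁V₁ ln(V₂/V₁) → W_a/(P₁V₁) = 1.388.
Path (b) isobaric: W = P₁(V₂ − V₁) → W_b/(P₁V₁) = 3.006.
W_a / W_b = 1.388 / 3.006 = 0.4616.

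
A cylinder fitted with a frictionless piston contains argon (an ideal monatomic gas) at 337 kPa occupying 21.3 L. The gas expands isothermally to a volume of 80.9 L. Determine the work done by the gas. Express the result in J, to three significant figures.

Isothermal: W = nRT ln(V₂/V₁) = P₁V₁ ln(V₂/V₁).
P₁V₁ = (337 kPa)(21.3 L) = 7178 J.
W = 7178 × ln(80.9/21.3) = 7178 × 1.335
W_by_gas = 9579 J.

W ≈ 9580 J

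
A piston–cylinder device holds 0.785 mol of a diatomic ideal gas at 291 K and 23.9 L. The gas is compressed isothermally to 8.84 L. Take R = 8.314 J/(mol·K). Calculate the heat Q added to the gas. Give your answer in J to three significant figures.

Isothermal ⇒ ΔU = 0, so Q = W = nRT ln(V₂/V₁).
Q = (0.785)(8.314)(291) ln(8.84/23.9) = 1899 × -0.9946 = -1889 J.

Q ≈ -1890 J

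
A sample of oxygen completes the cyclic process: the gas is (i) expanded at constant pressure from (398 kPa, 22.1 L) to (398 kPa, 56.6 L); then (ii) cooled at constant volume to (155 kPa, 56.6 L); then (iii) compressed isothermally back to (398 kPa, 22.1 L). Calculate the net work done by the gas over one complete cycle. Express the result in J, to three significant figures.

W_net ≈ 5480 J

Leg (i): W = PΔV = (398)(56.6 − 22.1) = 13731 J.
Leg (ii): W = 0.
Leg (iii): W = PᵢVᵢ ln(V_f/Vᵢ) = (8773) ln(22.1/56.6) = -8250 J.
W_net = 13731 − 8250 = 5481 J.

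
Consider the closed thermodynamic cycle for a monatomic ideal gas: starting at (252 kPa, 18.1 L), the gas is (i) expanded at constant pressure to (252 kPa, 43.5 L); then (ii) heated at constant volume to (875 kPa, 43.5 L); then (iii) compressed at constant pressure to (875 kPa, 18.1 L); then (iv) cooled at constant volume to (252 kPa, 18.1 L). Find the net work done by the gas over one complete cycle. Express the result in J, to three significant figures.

Constant-volume legs do no work.
W(i) = (252)(43.5 − 18.1) = 6401 J; W(iii) = (875)(18.1 − 43.5) = -22225 J.
W_net = 6401 − 22225 = -15824 J (the counter-clockwise enclosed area).

W_net ≈ -15800 J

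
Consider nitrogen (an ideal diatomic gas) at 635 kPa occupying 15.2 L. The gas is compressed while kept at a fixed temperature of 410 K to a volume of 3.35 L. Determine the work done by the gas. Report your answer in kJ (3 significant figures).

Isothermal: W = nRT ln(V₂/V₁) = P₁V₁ ln(V₂/V₁).
P₁V₁ = (635 kPa)(15.2 L) = 9652 J.
W = 9652 × ln(3.35/15.2) = 9652 × -1.512
W_by_gas = -14597 J.

W ≈ -14.6 kJ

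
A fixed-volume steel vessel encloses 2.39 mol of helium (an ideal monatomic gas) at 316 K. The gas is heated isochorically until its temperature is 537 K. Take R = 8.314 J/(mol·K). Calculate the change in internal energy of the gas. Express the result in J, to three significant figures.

Constant volume ⇒ W = 0, so Q = ΔU = nCᵥΔT with Cᵥ = 3R/2 = 12.47 J/(mol·K).
ΔU = (2.39)(12.47)(537 − 316) = 6587 J.

ΔU ≈ 6590 J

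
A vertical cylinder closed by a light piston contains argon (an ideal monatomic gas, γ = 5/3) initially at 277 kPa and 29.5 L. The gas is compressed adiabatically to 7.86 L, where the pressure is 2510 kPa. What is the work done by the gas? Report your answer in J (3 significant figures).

Adiabatic: W = (P₁V₁ − P₂V₂)/(γ − 1) with γ = 5/3.
P₁V₁ = 8172 J, P₂V₂ = 19729 J.
W = (8172 − 19729) / 0.6667 = -17336 J.

W ≈ -17300 J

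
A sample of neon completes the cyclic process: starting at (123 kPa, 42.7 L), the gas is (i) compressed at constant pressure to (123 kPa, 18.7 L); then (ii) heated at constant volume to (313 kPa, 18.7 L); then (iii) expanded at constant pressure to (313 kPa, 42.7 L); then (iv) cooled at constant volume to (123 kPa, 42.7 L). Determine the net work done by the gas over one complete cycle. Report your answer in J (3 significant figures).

Constant-volume legs do no work.
W(i) = (123)(18.7 − 42.7) = -2952 J; W(iii) = (313)(42.7 − 18.7) = 7512 J.
W_net = -2952 + 7512 = 4560 J (the clockwise enclosed area).

W_net ≈ 4560 J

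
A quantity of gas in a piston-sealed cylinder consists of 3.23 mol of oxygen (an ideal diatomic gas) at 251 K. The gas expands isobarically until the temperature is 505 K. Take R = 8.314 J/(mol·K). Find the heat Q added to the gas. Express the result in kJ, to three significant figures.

Isobaric: W = nRΔT = (3.23)(8.314)(254) = 6821 J.
ΔU = nCᵥΔT with Cᵥ = 5R/2: ΔU = (3.23)(20.79)(254) = 17052 J.
Q = ΔU + W = 17052 + 6821 = 23873 J.

Q ≈ 23.9 kJ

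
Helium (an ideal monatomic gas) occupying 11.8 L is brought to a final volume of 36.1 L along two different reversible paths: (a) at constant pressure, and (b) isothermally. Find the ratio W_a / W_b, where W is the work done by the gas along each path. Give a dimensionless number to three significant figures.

Path (a) isobaric: W = P₁(V₂ − V₁) → W_a/(P₁V₁) = 2.059.
Path (b) isothermal: W = P₁V₁ ln(V₂/V₁) → W_b/(P₁V₁) = 1.118.
W_a / W_b = 2.059 / 1.118 = 1.842.

W_a / W_b ≈ 1.84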